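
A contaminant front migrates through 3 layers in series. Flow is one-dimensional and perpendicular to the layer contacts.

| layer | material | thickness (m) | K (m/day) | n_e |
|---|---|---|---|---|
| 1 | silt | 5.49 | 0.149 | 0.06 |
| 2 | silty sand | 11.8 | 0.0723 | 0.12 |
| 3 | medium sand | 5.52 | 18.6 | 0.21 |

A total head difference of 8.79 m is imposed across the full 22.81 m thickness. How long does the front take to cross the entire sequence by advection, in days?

66.2

With flow normal to the layers, continuity requires the same specific discharge q through every layer.
Σ(b_i/K_i) = 5.49/0.149 + 11.8/0.0723 + 5.52/18.6 = 200.4 d.
q = Δh / Σ(b_i/K_i) = 8.79 / 200.4 = 0.04387 m/day.
In each layer the seepage velocity is v_i = q/n_i, so the layer transit time is t_i = b_i·n_i / q:
  layer 1 (silt): t_1 = 5.49 × 0.06 / 0.04387 = 7.508 d
  layer 2 (silty sand): t_2 = 11.8 × 0.12 / 0.04387 = 32.28 d
  layer 3 (medium sand): t_3 = 5.52 × 0.21 / 0.04387 = 26.42 d
Total t = Σ t_i = 66.20 days.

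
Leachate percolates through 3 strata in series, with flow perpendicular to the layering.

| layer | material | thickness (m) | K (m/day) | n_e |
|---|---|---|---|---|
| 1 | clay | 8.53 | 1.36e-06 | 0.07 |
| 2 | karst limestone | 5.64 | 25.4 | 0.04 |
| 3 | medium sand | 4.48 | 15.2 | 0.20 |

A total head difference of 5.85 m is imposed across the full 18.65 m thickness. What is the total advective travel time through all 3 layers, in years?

With flow normal to the layers, continuity requires the same specific discharge q through every layer.
Σ(b_i/K_i) = 8.53/1.36e-06 + 5.64/25.4 + 4.48/15.2 = 6.272e+06 d.
q = Δh / Σ(b_i/K_i) = 5.85 / 6.272e+06 = 9.327e-07 m/day.
In each layer the seepage velocity is v_i = q/n_i, so the layer transit time is t_i = b_i·n_i / q:
  layer 1 (clay): t_1 = 8.53 × 0.07 / 9.327e-07 = 6.402e+05 d
  layer 2 (karst limestone): t_2 = 5.64 × 0.04 / 9.327e-07 = 2.419e+05 d
  layer 3 (medium sand): t_3 = 4.48 × 0.20 / 9.327e-07 = 9.606e+05 d
Total t = Σ t_i = 1.843e+06 days = 5045 years.

5050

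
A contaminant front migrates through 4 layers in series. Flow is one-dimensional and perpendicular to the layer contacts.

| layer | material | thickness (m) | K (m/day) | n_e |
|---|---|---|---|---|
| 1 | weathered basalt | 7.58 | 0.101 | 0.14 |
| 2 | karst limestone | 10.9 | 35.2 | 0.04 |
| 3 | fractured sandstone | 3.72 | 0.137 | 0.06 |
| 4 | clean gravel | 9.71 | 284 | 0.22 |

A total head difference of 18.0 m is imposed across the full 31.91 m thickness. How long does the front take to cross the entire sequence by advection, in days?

22.0

With flow normal to the layers, continuity requires the same specific discharge q through every layer.
Σ(b_i/K_i) = 7.58/0.101 + 10.9/35.2 + 3.72/0.137 + 9.71/284 = 102.5 d.
q = Δh / Σ(b_i/K_i) = 18.0 / 102.5 = 0.1755 m/day.
In each layer the seepage velocity is v_i = q/n_i, so the layer transit time is t_i = b_i·n_i / q:
  layer 1 (weathered basalt): t_1 = 7.58 × 0.14 / 0.1755 = 6.046 d
  layer 2 (karst limestone): t_2 = 10.9 × 0.04 / 0.1755 = 2.484 d
  layer 3 (fractured sandstone): t_3 = 3.72 × 0.06 / 0.1755 = 1.272 d
  layer 4 (clean gravel): t_4 = 9.71 × 0.22 / 0.1755 = 12.17 d
Total t = Σ t_i = 21.97 days.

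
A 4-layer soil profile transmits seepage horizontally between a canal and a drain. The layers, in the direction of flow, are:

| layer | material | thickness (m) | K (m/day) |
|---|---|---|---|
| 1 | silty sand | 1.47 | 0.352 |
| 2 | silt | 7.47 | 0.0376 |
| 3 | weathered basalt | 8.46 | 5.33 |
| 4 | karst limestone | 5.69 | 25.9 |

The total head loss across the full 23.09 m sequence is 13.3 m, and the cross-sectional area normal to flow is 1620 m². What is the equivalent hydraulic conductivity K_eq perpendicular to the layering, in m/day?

Flow is perpendicular to layering, so the layers act in series and the equivalent K is the thickness-weighted harmonic mean.
Total thickness L = 1.47 + 7.47 + 8.46 + 5.69 = 23.09 m.
Σ(b_i/K_i) = 1.47/0.352 + 7.47/0.0376 + 8.46/5.33 + 5.69/25.9 = 204.7 d.
K_eq = L / Σ(b_i/K_i) = 23.09 / 204.7 = 0.1128 m/day.

0.113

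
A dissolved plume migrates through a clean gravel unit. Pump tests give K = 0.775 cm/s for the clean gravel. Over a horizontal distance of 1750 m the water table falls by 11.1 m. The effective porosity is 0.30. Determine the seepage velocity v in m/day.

14.2

Convert K: 0.775 cm/s × 864 = 669.6 m/day.
Hydraulic gradient i = Δh / L = 11.1 / 1750 = 0.006343.
Darcy flux q = K · i = 669.6 × 0.006343 = 4.247 m/day.
Seepage velocity v = q / n_e = 4.247 / 0.30 = 14.16 m/day.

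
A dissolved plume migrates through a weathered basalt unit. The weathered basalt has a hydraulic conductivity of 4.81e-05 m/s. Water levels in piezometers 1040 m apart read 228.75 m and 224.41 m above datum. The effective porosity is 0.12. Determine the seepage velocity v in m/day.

0.145

Convert K: 4.81e-05 m/s × 86400 = 4.156 m/day.
Hydraulic gradient i = (228.75 − 224.41) / 1040 = 4.34 / 1040 = 0.004173.
Darcy flux q = K · i = 4.156 × 0.004173 = 0.01734 m/day.
Seepage velocity v = q / n_e = 0.01734 / 0.12 = 0.1445 m/day.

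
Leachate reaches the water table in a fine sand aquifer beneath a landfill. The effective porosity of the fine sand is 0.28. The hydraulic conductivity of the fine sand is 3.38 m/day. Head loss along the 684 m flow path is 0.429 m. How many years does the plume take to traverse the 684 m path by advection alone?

247

Hydraulic gradient i = Δh / L = 0.429 / 684 = 0.0006272.
Darcy flux q = K · i = 3.380 × 0.0006272 = 0.002120 m/day.
Seepage velocity v = q / n_e = 0.002120 / 0.28 = 0.007571 m/day.
Travel time t = L / v = 684 / 0.007571 = 90343 days = 247.3 years.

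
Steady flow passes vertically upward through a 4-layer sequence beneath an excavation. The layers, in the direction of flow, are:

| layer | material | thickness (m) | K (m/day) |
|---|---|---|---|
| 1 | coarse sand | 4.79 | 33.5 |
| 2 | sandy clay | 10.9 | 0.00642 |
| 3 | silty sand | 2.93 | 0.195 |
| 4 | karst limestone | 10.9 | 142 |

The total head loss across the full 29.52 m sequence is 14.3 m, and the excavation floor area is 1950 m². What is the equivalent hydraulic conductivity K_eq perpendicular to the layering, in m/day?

0.0172

Flow is perpendicular to layering, so the layers act in series and the equivalent K is the thickness-weighted harmonic mean.
Total thickness L = 4.79 + 10.9 + 2.93 + 10.9 = 29.52 m.
Σ(b_i/K_i) = 4.79/33.5 + 10.9/0.00642 + 2.93/0.195 + 10.9/142 = 1713 d.
K_eq = L / Σ(b_i/K_i) = 29.52 / 1713 = 0.01723 m/day.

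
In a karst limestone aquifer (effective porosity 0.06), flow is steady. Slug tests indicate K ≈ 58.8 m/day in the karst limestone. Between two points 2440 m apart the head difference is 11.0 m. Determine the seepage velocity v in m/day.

Hydraulic gradient i = Δh / L = 11.0 / 2440 = 0.004508.
Darcy flux q = K · i = 58.80 × 0.004508 = 0.2651 m/day.
Seepage velocity v = q / n_e = 0.2651 / 0.06 = 4.418 m/day.

4.42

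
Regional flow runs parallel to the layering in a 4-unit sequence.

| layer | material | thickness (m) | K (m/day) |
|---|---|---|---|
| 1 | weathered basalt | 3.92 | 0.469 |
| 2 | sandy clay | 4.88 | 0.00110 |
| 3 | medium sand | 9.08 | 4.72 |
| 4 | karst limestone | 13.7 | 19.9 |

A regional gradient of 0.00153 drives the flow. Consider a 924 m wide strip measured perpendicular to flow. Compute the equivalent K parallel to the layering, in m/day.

Flow is parallel to layering, so each bed carries its own Darcy discharge and the transmissivities add.
Σ(K_i·b_i) = 0.469×3.92 + 0.00110×4.88 + 4.72×9.08 + 19.9×13.7 = 317.3 m²/day.
Total thickness b = 31.58 m, so K_eq = Σ(K_i·b_i)/b = 10.05 m/day.

10.0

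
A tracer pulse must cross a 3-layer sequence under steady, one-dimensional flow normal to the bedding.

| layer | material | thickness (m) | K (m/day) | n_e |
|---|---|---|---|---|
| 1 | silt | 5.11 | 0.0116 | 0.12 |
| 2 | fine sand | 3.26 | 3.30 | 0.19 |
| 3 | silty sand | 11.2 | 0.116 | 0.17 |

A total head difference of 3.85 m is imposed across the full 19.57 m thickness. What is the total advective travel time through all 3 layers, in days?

438

With flow normal to the layers, continuity requires the same specific discharge q through every layer.
Σ(b_i/K_i) = 5.11/0.0116 + 3.26/3.30 + 11.2/0.116 = 538.1 d.
q = Δh / Σ(b_i/K_i) = 3.85 / 538.1 = 0.007155 m/day.
In each layer the seepage velocity is v_i = q/n_i, so the layer transit time is t_i = b_i·n_i / q:
  layer 1 (silt): t_1 = 5.11 × 0.12 / 0.007155 = 85.70 d
  layer 2 (fine sand): t_2 = 3.26 × 0.19 / 0.007155 = 86.56 d
  layer 3 (silty sand): t_3 = 11.2 × 0.17 / 0.007155 = 266.1 d
Total t = Σ t_i = 438.4 days.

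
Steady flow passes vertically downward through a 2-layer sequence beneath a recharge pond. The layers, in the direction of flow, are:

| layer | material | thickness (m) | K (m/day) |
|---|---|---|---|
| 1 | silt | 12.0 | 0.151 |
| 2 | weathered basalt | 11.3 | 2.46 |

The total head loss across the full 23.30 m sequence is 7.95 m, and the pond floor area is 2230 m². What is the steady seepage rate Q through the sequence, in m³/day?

Flow is perpendicular to layering, so the layers act in series and the equivalent K is the thickness-weighted harmonic mean.
Total thickness L = 12.0 + 11.3 = 23.30 m.
Σ(b_i/K_i) = 12.0/0.151 + 11.3/2.46 = 84.06 d.
K_eq = L / Σ(b_i/K_i) = 23.30 / 84.06 = 0.2772 m/day.
Q = K_eq · A · (Δh/L) = 0.2772 × 2230 × (7.95/23.30) = 210.9 m³/day.

211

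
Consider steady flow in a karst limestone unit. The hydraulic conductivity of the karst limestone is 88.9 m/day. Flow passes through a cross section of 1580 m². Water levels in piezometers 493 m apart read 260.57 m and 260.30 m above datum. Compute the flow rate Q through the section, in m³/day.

76.9

Hydraulic gradient i = (260.57 − 260.30) / 493 = 0.27 / 493 = 0.0005477.
Darcy's law: Q = K · A · i = 88.90 × 1580 × 0.0005477 = 76.93 m³/day.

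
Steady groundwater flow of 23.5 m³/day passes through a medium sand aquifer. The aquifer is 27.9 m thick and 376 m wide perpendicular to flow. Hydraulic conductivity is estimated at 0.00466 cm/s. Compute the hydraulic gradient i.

0.000556

Convert K: 0.00466 cm/s × 864 = 4.026 m/day.
Cross-sectional area A = 376 × 27.9 = 10490 m².
From Q = K·A·i, i = Q / (K·A) = 23.5 / (4.026 × 10490) = 0.0005564.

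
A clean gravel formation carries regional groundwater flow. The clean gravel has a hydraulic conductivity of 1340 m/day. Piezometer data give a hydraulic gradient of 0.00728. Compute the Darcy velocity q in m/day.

9.76

Hydraulic gradient i = 0.00728.
Specific discharge q = K · i = 1340 × 0.007280 = 9.755 m/day.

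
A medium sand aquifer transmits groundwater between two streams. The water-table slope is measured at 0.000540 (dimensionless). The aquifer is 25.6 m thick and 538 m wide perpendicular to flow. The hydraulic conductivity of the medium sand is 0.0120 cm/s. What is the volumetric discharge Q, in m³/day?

77.1

Convert K: 0.0120 cm/s × 864 = 10.37 m/day.
Cross-sectional area A = 538 × 25.6 = 13773 m².
Hydraulic gradient i = 0.000540.
Darcy's law: Q = K · A · i = 10.37 × 13773 × 0.0005400 = 77.11 m³/day.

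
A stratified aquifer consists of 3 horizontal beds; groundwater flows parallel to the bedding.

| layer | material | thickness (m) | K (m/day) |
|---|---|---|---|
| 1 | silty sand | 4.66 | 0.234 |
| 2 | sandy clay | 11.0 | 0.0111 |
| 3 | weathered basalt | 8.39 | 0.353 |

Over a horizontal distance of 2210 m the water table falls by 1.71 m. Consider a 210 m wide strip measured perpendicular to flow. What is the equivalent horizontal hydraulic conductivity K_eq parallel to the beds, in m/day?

0.174

Flow is parallel to layering, so each bed carries its own Darcy discharge and the transmissivities add.
Σ(K_i·b_i) = 0.234×4.66 + 0.0111×11.0 + 0.353×8.39 = 4.174 m²/day.
Total thickness b = 24.05 m, so K_eq = Σ(K_i·b_i)/b = 0.1736 m/day.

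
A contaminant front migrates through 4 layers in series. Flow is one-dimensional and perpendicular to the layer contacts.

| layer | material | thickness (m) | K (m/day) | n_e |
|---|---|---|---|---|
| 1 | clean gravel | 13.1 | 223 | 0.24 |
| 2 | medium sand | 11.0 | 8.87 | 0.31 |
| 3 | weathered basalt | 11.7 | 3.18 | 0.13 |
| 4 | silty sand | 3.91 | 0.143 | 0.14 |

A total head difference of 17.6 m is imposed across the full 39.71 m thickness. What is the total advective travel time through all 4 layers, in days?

15.8

With flow normal to the layers, continuity requires the same specific discharge q through every layer.
Σ(b_i/K_i) = 13.1/223 + 11.0/8.87 + 11.7/3.18 + 3.91/0.143 = 32.32 d.
q = Δh / Σ(b_i/K_i) = 17.6 / 32.32 = 0.5445 m/day.
In each layer the seepage velocity is v_i = q/n_i, so the layer transit time is t_i = b_i·n_i / q:
  layer 1 (clean gravel): t_1 = 13.1 × 0.24 / 0.5445 = 5.774 d
  layer 2 (medium sand): t_2 = 11.0 × 0.31 / 0.5445 = 6.262 d
  layer 3 (weathered basalt): t_3 = 11.7 × 0.13 / 0.5445 = 2.793 d
  layer 4 (silty sand): t_4 = 3.91 × 0.14 / 0.5445 = 1.005 d
Total t = Σ t_i = 15.83 days.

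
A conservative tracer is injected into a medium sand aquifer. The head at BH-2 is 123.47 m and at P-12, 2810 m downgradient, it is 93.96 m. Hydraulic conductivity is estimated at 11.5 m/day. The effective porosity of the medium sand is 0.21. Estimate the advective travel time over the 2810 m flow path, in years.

13.4

Hydraulic gradient i = (123.47 − 93.96) / 2810 = 29.51 / 2810 = 0.01050.
Darcy flux q = K · i = 11.50 × 0.01050 = 0.1208 m/day.
Seepage velocity v = q / n_e = 0.1208 / 0.21 = 0.5751 m/day.
Travel time t = L / v = 2810 / 0.5751 = 4886 days = 13.38 years.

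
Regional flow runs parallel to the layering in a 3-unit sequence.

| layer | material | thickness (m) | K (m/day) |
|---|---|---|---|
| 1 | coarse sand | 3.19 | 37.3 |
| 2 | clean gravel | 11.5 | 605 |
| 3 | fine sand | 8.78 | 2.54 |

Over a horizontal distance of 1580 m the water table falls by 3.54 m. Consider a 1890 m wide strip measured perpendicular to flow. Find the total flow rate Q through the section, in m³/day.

30100

Flow is parallel to layering, so each bed carries its own Darcy discharge and the transmissivities add.
Σ(K_i·b_i) = 37.3×3.19 + 605×11.5 + 2.54×8.78 = 7099 m²/day.
Hydraulic gradient i = Δh / L = 3.54 / 1580 = 0.002241.
Q = Σ(K_i·b_i) · W · i = 7099 × 1890 × 0.002241 = 30060 m³/day.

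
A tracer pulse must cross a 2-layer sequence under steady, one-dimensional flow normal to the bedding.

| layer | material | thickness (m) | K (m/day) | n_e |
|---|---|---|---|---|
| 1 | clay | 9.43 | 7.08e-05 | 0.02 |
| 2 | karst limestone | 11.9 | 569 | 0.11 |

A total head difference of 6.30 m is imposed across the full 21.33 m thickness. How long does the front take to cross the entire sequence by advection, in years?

86.7

With flow normal to the layers, continuity requires the same specific discharge q through every layer.
Σ(b_i/K_i) = 9.43/7.08e-05 + 11.9/569 = 1.332e+05 d.
q = Δh / Σ(b_i/K_i) = 6.30 / 1.332e+05 = 4.730e-05 m/day.
In each layer the seepage velocity is v_i = q/n_i, so the layer transit time is t_i = b_i·n_i / q:
  layer 1 (clay): t_1 = 9.43 × 0.02 / 4.730e-05 = 3987 d
  layer 2 (karst limestone): t_2 = 11.9 × 0.11 / 4.730e-05 = 27674 d
Total t = Σ t_i = 31662 days = 86.68 years.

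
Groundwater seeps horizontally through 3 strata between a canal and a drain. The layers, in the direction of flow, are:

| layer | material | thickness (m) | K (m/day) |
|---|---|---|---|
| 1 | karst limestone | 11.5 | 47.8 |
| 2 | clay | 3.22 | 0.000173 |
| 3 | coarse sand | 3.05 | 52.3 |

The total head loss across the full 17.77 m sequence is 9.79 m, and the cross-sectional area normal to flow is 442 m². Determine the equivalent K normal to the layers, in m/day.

0.000955

Flow is perpendicular to layering, so the layers act in series and the equivalent K is the thickness-weighted harmonic mean.
Total thickness L = 11.5 + 3.22 + 3.05 = 17.77 m.
Σ(b_i/K_i) = 11.5/47.8 + 3.22/0.000173 + 3.05/52.3 = 18613 d.
K_eq = L / Σ(b_i/K_i) = 17.77 / 18613 = 0.0009547 m/day.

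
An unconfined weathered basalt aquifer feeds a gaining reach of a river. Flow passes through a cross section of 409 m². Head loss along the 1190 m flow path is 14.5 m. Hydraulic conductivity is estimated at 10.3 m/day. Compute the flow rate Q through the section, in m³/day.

Hydraulic gradient i = Δh / L = 14.5 / 1190 = 0.01218.
Darcy's law: Q = K · A · i = 10.30 × 409.0 × 0.01218 = 51.33 m³/day.

51.3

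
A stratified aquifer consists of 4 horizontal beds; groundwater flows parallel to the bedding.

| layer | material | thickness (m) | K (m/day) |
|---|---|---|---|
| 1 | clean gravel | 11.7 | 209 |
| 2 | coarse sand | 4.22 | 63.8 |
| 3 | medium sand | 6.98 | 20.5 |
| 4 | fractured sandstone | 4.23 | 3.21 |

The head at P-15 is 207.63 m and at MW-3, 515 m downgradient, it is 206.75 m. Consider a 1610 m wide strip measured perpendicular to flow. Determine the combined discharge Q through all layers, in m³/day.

7900

Flow is parallel to layering, so each bed carries its own Darcy discharge and the transmissivities add.
Σ(K_i·b_i) = 209×11.7 + 63.8×4.22 + 20.5×6.98 + 3.21×4.23 = 2871 m²/day.
Hydraulic gradient i = (207.63 − 206.75) / 515 = 0.88 / 515 = 0.001709.
Q = Σ(K_i·b_i) · W · i = 2871 × 1610 × 0.001709 = 7899 m³/day.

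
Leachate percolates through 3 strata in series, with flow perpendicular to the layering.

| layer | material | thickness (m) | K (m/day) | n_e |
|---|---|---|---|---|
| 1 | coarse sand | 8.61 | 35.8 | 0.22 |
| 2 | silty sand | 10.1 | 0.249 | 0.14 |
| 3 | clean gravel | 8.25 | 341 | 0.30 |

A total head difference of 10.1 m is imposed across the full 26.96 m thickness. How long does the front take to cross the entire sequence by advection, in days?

With flow normal to the layers, continuity requires the same specific discharge q through every layer.
Σ(b_i/K_i) = 8.61/35.8 + 10.1/0.249 + 8.25/341 = 40.83 d.
q = Δh / Σ(b_i/K_i) = 10.1 / 40.83 = 0.2474 m/day.
In each layer the seepage velocity is v_i = q/n_i, so the layer transit time is t_i = b_i·n_i / q:
  layer 1 (coarse sand): t_1 = 8.61 × 0.22 / 0.2474 = 7.657 d
  layer 2 (silty sand): t_2 = 10.1 × 0.14 / 0.2474 = 5.716 d
  layer 3 (clean gravel): t_3 = 8.25 × 0.30 / 0.2474 = 10.00 d
Total t = Σ t_i = 23.38 days.

23.4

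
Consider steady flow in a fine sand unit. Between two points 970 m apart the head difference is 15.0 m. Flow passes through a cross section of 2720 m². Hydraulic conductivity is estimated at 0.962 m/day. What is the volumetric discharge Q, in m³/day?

Hydraulic gradient i = Δh / L = 15.0 / 970 = 0.01546.
Darcy's law: Q = K · A · i = 0.9620 × 2720 × 0.01546 = 40.46 m³/day.

40.5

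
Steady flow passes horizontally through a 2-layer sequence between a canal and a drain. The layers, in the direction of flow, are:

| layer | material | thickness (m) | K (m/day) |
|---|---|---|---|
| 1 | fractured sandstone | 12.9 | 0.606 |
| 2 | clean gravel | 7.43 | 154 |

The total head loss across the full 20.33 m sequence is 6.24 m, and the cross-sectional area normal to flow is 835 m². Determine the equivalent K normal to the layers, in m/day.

0.953

Flow is perpendicular to layering, so the layers act in series and the equivalent K is the thickness-weighted harmonic mean.
Total thickness L = 12.9 + 7.43 = 20.33 m.
Σ(b_i/K_i) = 12.9/0.606 + 7.43/154 = 21.34 d.
K_eq = L / Σ(b_i/K_i) = 20.33 / 21.34 = 0.9529 m/day.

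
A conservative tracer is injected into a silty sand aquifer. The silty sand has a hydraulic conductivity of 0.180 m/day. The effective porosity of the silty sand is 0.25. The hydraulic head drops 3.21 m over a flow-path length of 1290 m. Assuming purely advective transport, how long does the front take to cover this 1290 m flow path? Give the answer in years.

Hydraulic gradient i = Δh / L = 3.21 / 1290 = 0.002488.
Darcy flux q = K · i = 0.1800 × 0.002488 = 0.0004479 m/day.
Seepage velocity v = q / n_e = 0.0004479 / 0.25 = 0.001792 m/day.
Travel time t = L / v = 1290 / 0.001792 = 7.200e+05 days = 1971 years.

1970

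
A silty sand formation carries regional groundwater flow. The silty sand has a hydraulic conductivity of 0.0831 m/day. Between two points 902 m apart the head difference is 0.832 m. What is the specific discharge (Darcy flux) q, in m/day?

7.67e-05

Hydraulic gradient i = Δh / L = 0.832 / 902 = 0.0009224.
Specific discharge q = K · i = 0.08310 × 0.0009224 = 7.665e-05 m/day.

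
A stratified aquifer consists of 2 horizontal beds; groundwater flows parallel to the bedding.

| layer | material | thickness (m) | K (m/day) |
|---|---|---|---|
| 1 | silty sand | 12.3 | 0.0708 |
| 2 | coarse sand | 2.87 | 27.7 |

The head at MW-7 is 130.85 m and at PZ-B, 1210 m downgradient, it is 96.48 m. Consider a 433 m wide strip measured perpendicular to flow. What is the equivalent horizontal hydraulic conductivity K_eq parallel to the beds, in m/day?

Flow is parallel to layering, so each bed carries its own Darcy discharge and the transmissivities add.
Σ(K_i·b_i) = 0.0708×12.3 + 27.7×2.87 = 80.37 m²/day.
Total thickness b = 15.17 m, so K_eq = Σ(K_i·b_i)/b = 5.298 m/day.

5.30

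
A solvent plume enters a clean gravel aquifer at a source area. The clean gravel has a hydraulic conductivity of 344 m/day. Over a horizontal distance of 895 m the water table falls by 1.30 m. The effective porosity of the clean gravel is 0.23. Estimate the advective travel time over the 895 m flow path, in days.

Hydraulic gradient i = Δh / L = 1.30 / 895 = 0.001453.
Darcy flux q = K · i = 344.0 × 0.001453 = 0.4997 m/day.
Seepage velocity v = q / n_e = 0.4997 / 0.23 = 2.172 m/day.
Travel time t = L / v = 895 / 2.172 = 412.0 days.

412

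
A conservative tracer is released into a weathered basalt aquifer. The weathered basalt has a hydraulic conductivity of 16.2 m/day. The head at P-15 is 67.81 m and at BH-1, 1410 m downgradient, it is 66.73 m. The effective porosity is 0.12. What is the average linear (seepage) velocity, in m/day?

0.103

Hydraulic gradient i = (67.81 − 66.73) / 1410 = 1.08 / 1410 = 0.0007660.
Darcy flux q = K · i = 16.20 × 0.0007660 = 0.01241 m/day.
Seepage velocity v = q / n_e = 0.01241 / 0.12 = 0.1034 m/day.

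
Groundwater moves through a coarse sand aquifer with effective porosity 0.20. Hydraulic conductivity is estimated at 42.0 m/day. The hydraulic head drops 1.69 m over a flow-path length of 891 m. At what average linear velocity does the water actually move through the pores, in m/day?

Hydraulic gradient i = Δh / L = 1.69 / 891 = 0.001897.
Darcy flux q = K · i = 42.00 × 0.001897 = 0.07966 m/day.
Seepage velocity v = q / n_e = 0.07966 / 0.20 = 0.3983 m/day.

0.398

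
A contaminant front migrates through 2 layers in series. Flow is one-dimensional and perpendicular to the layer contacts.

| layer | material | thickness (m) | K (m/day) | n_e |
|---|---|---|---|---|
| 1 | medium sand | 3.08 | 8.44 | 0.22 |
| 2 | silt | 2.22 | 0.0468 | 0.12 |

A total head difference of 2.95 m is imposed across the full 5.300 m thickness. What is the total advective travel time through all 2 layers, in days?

With flow normal to the layers, continuity requires the same specific discharge q through every layer.
Σ(b_i/K_i) = 3.08/8.44 + 2.22/0.0468 = 47.80 d.
q = Δh / Σ(b_i/K_i) = 2.95 / 47.80 = 0.06171 m/day.
In each layer the seepage velocity is v_i = q/n_i, so the layer transit time is t_i = b_i·n_i / q:
  layer 1 (medium sand): t_1 = 3.08 × 0.22 / 0.06171 = 10.98 d
  layer 2 (silt): t_2 = 2.22 × 0.12 / 0.06171 = 4.317 d
Total t = Σ t_i = 15.30 days.

15.3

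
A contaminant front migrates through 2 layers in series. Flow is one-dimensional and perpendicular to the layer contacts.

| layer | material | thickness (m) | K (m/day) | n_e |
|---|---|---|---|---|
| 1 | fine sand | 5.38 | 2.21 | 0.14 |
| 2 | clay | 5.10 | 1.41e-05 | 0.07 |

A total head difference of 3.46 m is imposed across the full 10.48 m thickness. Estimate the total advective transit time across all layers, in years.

With flow normal to the layers, continuity requires the same specific discharge q through every layer.
Σ(b_i/K_i) = 5.38/2.21 + 5.10/1.41e-05 = 3.617e+05 d.
q = Δh / Σ(b_i/K_i) = 3.46 / 3.617e+05 = 9.566e-06 m/day.
In each layer the seepage velocity is v_i = q/n_i, so the layer transit time is t_i = b_i·n_i / q:
  layer 1 (fine sand): t_1 = 5.38 × 0.14 / 9.566e-06 = 78739 d
  layer 2 (clay): t_2 = 5.10 × 0.07 / 9.566e-06 = 37320 d
Total t = Σ t_i = 1.161e+05 days = 317.8 years.

318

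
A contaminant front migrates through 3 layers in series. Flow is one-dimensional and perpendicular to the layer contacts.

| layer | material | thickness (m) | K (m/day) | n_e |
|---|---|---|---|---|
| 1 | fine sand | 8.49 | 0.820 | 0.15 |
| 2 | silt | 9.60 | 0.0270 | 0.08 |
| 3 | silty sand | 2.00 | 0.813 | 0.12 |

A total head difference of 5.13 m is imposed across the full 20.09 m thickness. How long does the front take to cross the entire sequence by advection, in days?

164

With flow normal to the layers, continuity requires the same specific discharge q through every layer.
Σ(b_i/K_i) = 8.49/0.820 + 9.60/0.0270 + 2.00/0.813 = 368.4 d.
q = Δh / Σ(b_i/K_i) = 5.13 / 368.4 = 0.01393 m/day.
In each layer the seepage velocity is v_i = q/n_i, so the layer transit time is t_i = b_i·n_i / q:
  layer 1 (fine sand): t_1 = 8.49 × 0.15 / 0.01393 = 91.45 d
  layer 2 (silt): t_2 = 9.60 × 0.08 / 0.01393 = 55.15 d
  layer 3 (silty sand): t_3 = 2.00 × 0.12 / 0.01393 = 17.23 d
Total t = Σ t_i = 163.8 days.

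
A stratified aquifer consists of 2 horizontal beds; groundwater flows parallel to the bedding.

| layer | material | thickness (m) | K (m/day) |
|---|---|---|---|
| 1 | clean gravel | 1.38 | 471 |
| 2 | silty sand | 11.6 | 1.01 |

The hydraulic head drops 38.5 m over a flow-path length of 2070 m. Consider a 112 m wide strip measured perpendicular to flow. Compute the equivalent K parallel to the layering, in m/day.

Flow is parallel to layering, so each bed carries its own Darcy discharge and the transmissivities add.
Σ(K_i·b_i) = 471×1.38 + 1.01×11.6 = 661.7 m²/day.
Total thickness b = 12.98 m, so K_eq = Σ(K_i·b_i)/b = 50.98 m/day.

51.0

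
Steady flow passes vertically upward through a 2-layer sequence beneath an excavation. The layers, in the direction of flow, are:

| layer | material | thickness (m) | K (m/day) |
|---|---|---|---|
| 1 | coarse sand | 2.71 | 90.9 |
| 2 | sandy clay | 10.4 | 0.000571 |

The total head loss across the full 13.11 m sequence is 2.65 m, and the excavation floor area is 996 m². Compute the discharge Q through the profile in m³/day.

Flow is perpendicular to layering, so the layers act in series and the equivalent K is the thickness-weighted harmonic mean.
Total thickness L = 2.71 + 10.4 = 13.11 m.
Σ(b_i/K_i) = 2.71/90.9 + 10.4/0.000571 = 18214 d.
K_eq = L / Σ(b_i/K_i) = 13.11 / 18214 = 0.0007198 m/day.
Q = K_eq · A · (Δh/L) = 0.0007198 × 996 × (2.65/13.11) = 0.1449 m³/day.

0.145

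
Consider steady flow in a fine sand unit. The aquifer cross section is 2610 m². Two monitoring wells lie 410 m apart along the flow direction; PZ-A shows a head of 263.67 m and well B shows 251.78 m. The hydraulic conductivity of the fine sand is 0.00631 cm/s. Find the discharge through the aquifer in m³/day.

413

Convert K: 0.00631 cm/s × 864 = 5.452 m/day.
Hydraulic gradient i = (263.67 − 251.78) / 410 = 11.89 / 410 = 0.02900.
Darcy's law: Q = K · A · i = 5.452 × 2610 × 0.02900 = 412.6 m³/day.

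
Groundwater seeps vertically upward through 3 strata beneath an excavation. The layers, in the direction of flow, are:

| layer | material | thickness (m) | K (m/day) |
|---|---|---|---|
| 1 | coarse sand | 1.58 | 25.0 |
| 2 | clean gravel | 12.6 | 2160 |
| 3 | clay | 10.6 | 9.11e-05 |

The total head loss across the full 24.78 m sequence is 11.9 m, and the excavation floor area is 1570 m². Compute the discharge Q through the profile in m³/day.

0.161

Flow is perpendicular to layering, so the layers act in series and the equivalent K is the thickness-weighted harmonic mean.
Total thickness L = 1.58 + 12.6 + 10.6 = 24.78 m.
Σ(b_i/K_i) = 1.58/25.0 + 12.6/2160 + 10.6/9.11e-05 = 1.164e+05 d.
K_eq = L / Σ(b_i/K_i) = 24.78 / 1.164e+05 = 0.0002130 m/day.
Q = K_eq · A · (Δh/L) = 0.0002130 × 1570 × (11.9/24.78) = 0.1606 m³/day.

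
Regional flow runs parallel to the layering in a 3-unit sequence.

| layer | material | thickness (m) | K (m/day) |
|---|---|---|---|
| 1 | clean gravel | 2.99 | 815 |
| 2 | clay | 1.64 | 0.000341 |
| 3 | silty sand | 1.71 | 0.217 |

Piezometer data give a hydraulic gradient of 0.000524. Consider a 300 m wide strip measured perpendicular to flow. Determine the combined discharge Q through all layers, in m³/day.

383

Flow is parallel to layering, so each bed carries its own Darcy discharge and the transmissivities add.
Σ(K_i·b_i) = 815×2.99 + 0.000341×1.64 + 0.217×1.71 = 2437 m²/day.
Hydraulic gradient i = 0.000524.
Q = Σ(K_i·b_i) · W · i = 2437 × 300 × 0.0005240 = 383.1 m³/day.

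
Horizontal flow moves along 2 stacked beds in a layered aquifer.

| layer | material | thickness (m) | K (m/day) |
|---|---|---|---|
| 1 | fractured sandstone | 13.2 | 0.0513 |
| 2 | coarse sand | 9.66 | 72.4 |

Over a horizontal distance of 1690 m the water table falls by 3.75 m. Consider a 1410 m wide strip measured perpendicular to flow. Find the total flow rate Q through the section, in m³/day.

2190

Flow is parallel to layering, so each bed carries its own Darcy discharge and the transmissivities add.
Σ(K_i·b_i) = 0.0513×13.2 + 72.4×9.66 = 700.1 m²/day.
Hydraulic gradient i = Δh / L = 3.75 / 1690 = 0.002219.
Q = Σ(K_i·b_i) · W · i = 700.1 × 1410 × 0.002219 = 2190 m³/day.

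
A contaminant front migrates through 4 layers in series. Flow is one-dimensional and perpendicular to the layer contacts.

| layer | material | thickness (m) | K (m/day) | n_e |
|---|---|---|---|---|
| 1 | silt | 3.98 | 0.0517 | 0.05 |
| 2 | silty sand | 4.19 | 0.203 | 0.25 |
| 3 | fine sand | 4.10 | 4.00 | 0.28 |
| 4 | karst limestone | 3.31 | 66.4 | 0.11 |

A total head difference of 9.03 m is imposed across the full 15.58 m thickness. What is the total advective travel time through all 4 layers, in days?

With flow normal to the layers, continuity requires the same specific discharge q through every layer.
Σ(b_i/K_i) = 3.98/0.0517 + 4.19/0.203 + 4.10/4.00 + 3.31/66.4 = 98.70 d.
q = Δh / Σ(b_i/K_i) = 9.03 / 98.70 = 0.09149 m/day.
In each layer the seepage velocity is v_i = q/n_i, so the layer transit time is t_i = b_i·n_i / q:
  layer 1 (silt): t_1 = 3.98 × 0.05 / 0.09149 = 2.175 d
  layer 2 (silty sand): t_2 = 4.19 × 0.25 / 0.09149 = 11.45 d
  layer 3 (fine sand): t_3 = 4.10 × 0.28 / 0.09149 = 12.55 d
  layer 4 (karst limestone): t_4 = 3.31 × 0.11 / 0.09149 = 3.980 d
Total t = Σ t_i = 30.15 days.

30.2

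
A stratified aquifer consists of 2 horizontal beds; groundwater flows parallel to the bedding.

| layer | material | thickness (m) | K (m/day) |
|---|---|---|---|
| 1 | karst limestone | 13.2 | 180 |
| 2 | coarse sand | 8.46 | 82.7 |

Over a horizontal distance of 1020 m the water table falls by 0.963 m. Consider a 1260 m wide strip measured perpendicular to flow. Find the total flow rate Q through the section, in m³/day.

3660

Flow is parallel to layering, so each bed carries its own Darcy discharge and the transmissivities add.
Σ(K_i·b_i) = 180×13.2 + 82.7×8.46 = 3076 m²/day.
Hydraulic gradient i = Δh / L = 0.963 / 1020 = 0.0009441.
Q = Σ(K_i·b_i) · W · i = 3076 × 1260 × 0.0009441 = 3659 m³/day.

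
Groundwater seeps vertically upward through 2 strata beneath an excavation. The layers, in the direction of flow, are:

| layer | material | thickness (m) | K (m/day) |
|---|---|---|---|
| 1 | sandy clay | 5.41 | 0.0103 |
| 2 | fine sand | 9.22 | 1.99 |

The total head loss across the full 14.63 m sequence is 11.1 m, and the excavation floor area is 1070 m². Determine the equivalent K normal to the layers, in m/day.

Flow is perpendicular to layering, so the layers act in series and the equivalent K is the thickness-weighted harmonic mean.
Total thickness L = 5.41 + 9.22 = 14.63 m.
Σ(b_i/K_i) = 5.41/0.0103 + 9.22/1.99 = 529.9 d.
K_eq = L / Σ(b_i/K_i) = 14.63 / 529.9 = 0.02761 m/day.

0.0276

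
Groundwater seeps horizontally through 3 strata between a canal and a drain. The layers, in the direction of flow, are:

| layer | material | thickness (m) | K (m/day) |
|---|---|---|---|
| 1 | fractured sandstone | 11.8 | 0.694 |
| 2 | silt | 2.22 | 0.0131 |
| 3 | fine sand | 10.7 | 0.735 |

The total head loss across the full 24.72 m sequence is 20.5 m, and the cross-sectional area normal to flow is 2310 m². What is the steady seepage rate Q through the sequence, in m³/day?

Flow is perpendicular to layering, so the layers act in series and the equivalent K is the thickness-weighted harmonic mean.
Total thickness L = 11.8 + 2.22 + 10.7 = 24.72 m.
Σ(b_i/K_i) = 11.8/0.694 + 2.22/0.0131 + 10.7/0.735 = 201.0 d.
K_eq = L / Σ(b_i/K_i) = 24.72 / 201.0 = 0.1230 m/day.
Q = K_eq · A · (Δh/L) = 0.1230 × 2310 × (20.5/24.72) = 235.6 m³/day.

236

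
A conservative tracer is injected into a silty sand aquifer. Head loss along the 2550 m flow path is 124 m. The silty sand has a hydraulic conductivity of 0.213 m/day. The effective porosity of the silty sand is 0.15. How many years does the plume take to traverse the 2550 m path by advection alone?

101

Hydraulic gradient i = Δh / L = 124 / 2550 = 0.04863.
Darcy flux q = K · i = 0.2130 × 0.04863 = 0.01036 m/day.
Seepage velocity v = q / n_e = 0.01036 / 0.15 = 0.06905 m/day.
Travel time t = L / v = 2550 / 0.06905 = 36929 days = 101.1 years.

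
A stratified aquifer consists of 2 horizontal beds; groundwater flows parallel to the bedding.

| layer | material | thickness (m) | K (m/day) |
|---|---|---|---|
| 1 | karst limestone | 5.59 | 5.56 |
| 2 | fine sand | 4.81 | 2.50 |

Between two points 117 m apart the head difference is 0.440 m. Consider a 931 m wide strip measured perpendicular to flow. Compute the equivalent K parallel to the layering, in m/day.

4.14

Flow is parallel to layering, so each bed carries its own Darcy discharge and the transmissivities add.
Σ(K_i·b_i) = 5.56×5.59 + 2.50×4.81 = 43.11 m²/day.
Total thickness b = 10.40 m, so K_eq = Σ(K_i·b_i)/b = 4.145 m/day.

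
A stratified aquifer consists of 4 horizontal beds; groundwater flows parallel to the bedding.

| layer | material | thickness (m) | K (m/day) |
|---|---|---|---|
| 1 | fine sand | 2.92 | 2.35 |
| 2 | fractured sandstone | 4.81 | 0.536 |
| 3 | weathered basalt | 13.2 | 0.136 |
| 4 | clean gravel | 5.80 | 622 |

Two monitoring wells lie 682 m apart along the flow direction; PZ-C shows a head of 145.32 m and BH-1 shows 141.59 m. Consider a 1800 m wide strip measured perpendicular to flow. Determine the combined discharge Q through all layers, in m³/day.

Flow is parallel to layering, so each bed carries its own Darcy discharge and the transmissivities add.
Σ(K_i·b_i) = 2.35×2.92 + 0.536×4.81 + 0.136×13.2 + 622×5.80 = 3619 m²/day.
Hydraulic gradient i = (145.32 − 141.59) / 682 = 3.73 / 682 = 0.005469.
Q = Σ(K_i·b_i) · W · i = 3619 × 1800 × 0.005469 = 35626 m³/day.

35600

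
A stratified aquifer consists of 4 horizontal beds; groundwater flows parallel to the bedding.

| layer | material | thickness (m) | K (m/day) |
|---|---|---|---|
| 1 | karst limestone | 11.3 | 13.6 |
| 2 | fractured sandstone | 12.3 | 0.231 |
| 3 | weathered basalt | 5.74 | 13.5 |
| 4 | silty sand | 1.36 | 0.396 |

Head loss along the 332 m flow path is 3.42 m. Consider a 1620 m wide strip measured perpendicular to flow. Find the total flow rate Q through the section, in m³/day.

3910

Flow is parallel to layering, so each bed carries its own Darcy discharge and the transmissivities add.
Σ(K_i·b_i) = 13.6×11.3 + 0.231×12.3 + 13.5×5.74 + 0.396×1.36 = 234.5 m²/day.
Hydraulic gradient i = Δh / L = 3.42 / 332 = 0.01030.
Q = Σ(K_i·b_i) · W · i = 234.5 × 1620 × 0.01030 = 3914 m³/day.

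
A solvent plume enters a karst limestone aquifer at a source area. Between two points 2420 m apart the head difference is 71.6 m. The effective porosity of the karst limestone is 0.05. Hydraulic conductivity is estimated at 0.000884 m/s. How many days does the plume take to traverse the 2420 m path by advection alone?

Convert K: 0.000884 m/s × 86400 = 76.38 m/day.
Hydraulic gradient i = Δh / L = 71.6 / 2420 = 0.02959.
Darcy flux q = K · i = 76.38 × 0.02959 = 2.260 m/day.
Seepage velocity v = q / n_e = 2.260 / 0.05 = 45.20 m/day.
Travel time t = L / v = 2420 / 45.20 = 53.55 days.

53.5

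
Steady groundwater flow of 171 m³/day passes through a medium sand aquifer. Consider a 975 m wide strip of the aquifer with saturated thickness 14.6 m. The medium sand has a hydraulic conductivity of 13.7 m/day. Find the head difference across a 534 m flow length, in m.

Cross-sectional area A = 975 × 14.6 = 14235 m².
From Q = K·A·i, i = Q / (K·A) = 171 / (13.70 × 14235) = 0.0008768.
Head loss Δh = i · L = 0.0008768 × 534 = 0.4682 m.

0.468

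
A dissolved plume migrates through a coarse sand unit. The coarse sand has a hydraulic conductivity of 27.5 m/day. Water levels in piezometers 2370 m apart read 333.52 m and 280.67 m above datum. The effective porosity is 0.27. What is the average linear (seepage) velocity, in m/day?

Hydraulic gradient i = (333.52 − 280.67) / 2370 = 52.85 / 2370 = 0.02230.
Darcy flux q = K · i = 27.50 × 0.02230 = 0.6132 m/day.
Seepage velocity v = q / n_e = 0.6132 / 0.27 = 2.271 m/day.

2.27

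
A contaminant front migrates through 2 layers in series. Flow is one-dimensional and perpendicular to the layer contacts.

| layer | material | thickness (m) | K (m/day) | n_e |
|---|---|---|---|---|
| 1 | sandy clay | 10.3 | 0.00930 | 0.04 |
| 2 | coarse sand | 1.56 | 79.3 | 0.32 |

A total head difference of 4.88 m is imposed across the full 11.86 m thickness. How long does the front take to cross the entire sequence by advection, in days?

207

With flow normal to the layers, continuity requires the same specific discharge q through every layer.
Σ(b_i/K_i) = 10.3/0.00930 + 1.56/79.3 = 1108 d.
q = Δh / Σ(b_i/K_i) = 4.88 / 1108 = 0.004406 m/day.
In each layer the seepage velocity is v_i = q/n_i, so the layer transit time is t_i = b_i·n_i / q:
  layer 1 (sandy clay): t_1 = 10.3 × 0.04 / 0.004406 = 93.51 d
  layer 2 (coarse sand): t_2 = 1.56 × 0.32 / 0.004406 = 113.3 d
Total t = Σ t_i = 206.8 days.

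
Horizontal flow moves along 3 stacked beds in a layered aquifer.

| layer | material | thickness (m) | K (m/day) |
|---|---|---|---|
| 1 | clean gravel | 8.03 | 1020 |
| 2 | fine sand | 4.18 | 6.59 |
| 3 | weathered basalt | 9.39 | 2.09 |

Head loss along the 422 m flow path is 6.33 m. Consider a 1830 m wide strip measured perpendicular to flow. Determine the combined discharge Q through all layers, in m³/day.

Flow is parallel to layering, so each bed carries its own Darcy discharge and the transmissivities add.
Σ(K_i·b_i) = 1020×8.03 + 6.59×4.18 + 2.09×9.39 = 8238 m²/day.
Hydraulic gradient i = Δh / L = 6.33 / 422 = 0.01500.
Q = Σ(K_i·b_i) · W · i = 8238 × 1830 × 0.01500 = 2.261e+05 m³/day.

226000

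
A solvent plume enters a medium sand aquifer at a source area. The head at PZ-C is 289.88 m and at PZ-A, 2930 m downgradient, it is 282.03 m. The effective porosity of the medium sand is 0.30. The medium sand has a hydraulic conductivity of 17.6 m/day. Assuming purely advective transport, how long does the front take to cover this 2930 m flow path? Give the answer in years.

51.0

Hydraulic gradient i = (289.88 − 282.03) / 2930 = 7.85 / 2930 = 0.002679.
Darcy flux q = K · i = 17.60 × 0.002679 = 0.04715 m/day.
Seepage velocity v = q / n_e = 0.04715 / 0.30 = 0.1572 m/day.
Travel time t = L / v = 2930 / 0.1572 = 18641 days = 51.04 years.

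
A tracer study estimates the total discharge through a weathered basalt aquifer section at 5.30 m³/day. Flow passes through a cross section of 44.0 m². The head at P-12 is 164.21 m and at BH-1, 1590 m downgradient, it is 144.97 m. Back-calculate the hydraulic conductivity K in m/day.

Hydraulic gradient i = (164.21 − 144.97) / 1590 = 19.24 / 1590 = 0.01210.
From Q = K·A·i, K = Q / (A·i) = 5.30 / (44.00 × 0.01210) = 9.954 m/day.

9.95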